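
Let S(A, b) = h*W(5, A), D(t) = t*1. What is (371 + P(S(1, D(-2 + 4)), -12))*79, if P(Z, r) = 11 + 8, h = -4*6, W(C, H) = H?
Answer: 30810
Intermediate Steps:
D(t) = t
h = -24
S(A, b) = -24*A
P(Z, r) = 19
(371 + P(S(1, D(-2 + 4)), -12))*79 = (371 + 19)*79 = 390*79 = 30810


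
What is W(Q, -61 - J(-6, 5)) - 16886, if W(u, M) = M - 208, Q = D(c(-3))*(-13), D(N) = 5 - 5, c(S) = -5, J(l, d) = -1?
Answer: -17154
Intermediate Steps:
D(N) = 0
Q = 0 (Q = 0*(-13) = 0)
W(u, M) = -208 + M
W(Q, -61 - J(-6, 5)) - 16886 = (-208 + (-61 - 1*(-1))) - 16886 = (-208 + (-61 + 1)) - 16886 = (-208 - 60) - 16886 = -268 - 16886 = -17154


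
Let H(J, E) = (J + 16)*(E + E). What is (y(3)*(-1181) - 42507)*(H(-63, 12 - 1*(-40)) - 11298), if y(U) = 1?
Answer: 707133968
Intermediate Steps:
H(J, E) = 2*E*(16 + J) (H(J, E) = (16 + J)*(2*E) = 2*E*(16 + J))
(y(3)*(-1181) - 42507)*(H(-63, 12 - 1*(-40)) - 11298) = (1*(-1181) - 42507)*(2*(12 - 1*(-40))*(16 - 63) - 11298) = (-1181 - 42507)*(2*(12 + 40)*(-47) - 11298) = -43688*(2*52*(-47) - 11298) = -43688*(-4888 - 11298) = -43688*(-16186) = 707133968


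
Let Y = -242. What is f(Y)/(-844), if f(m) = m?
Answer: 121/422 ≈ 0.28673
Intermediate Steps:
f(Y)/(-844) = -242/(-844) = -242*(-1/844) = 121/422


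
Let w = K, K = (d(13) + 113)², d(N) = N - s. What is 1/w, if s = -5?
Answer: 1/17161 ≈ 5.8272e-5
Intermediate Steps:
d(N) = 5 + N (d(N) = N - 1*(-5) = N + 5 = 5 + N)
K = 17161 (K = ((5 + 13) + 113)² = (18 + 113)² = 131² = 17161)
w = 17161
1/w = 1/17161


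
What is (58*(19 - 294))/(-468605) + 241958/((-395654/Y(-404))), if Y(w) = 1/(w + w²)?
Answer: 102734126108701/3018623093198804 ≈ 0.034033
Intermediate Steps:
(58*(19 - 294))/(-468605) + 241958/((-395654/Y(-404))) = (58*(19 - 294))/(-468605) + 241958/((-395654/(1/((-404)*(1 - 404))))) = (58*(-275))*(-1/468605) + 241958/((-395654/((-1/404/(-403))))) = -15950*(-1/468605) + 241958/((-395654/((-1/404*(-1/403))))) = 3190/93721 + 241958/((-395654/1/162812)) = 3190/93721 + 241958/((-395654*162812)) = 3190/93721 + 241958/(-64417219048) = 3190/93721 + 241958*(-1/64417219048) = 3190/93721 - 120979/32208609524 = 102734126108701/3018623093198804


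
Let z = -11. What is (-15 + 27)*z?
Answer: -132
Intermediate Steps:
(-15 + 27)*z = (-15 + 27)*(-11) = 12*(-11) = -132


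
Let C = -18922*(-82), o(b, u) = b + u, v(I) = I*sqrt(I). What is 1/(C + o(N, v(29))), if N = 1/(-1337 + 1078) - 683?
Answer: 104037331342/161353679924538935 - 1945349*sqrt(29)/161353679924538935 ≈ 6.4471e-7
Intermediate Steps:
v(I) = I**(3/2)
N = -176898/259 (N = 1/(-259) - 683 = -1/259 - 683 = -176898/259 ≈ -683.00)
C = 1551604
1/(C + o(N, v(29))) = 1/(1551604 + (-176898/259 + 29**(3/2))) = 1/(1551604 + (-176898/259 + 29*sqrt(29))) = 1/(401688538/259 + 29*sqrt(29))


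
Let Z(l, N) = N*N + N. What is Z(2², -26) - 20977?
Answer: -20327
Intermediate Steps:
Z(l, N) = N + N² (Z(l, N) = N² + N = N + N²)
Z(2², -26) - 20977 = -26*(1 - 26) - 20977 = -26*(-25) - 20977 = 650 - 20977 = -20327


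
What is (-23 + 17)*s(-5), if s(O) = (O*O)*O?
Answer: 750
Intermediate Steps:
s(O) = O**3 (s(O) = O**2*O = O**3)
(-23 + 17)*s(-5) = (-23 + 17)*(-5)**3 = -6*(-125) = 750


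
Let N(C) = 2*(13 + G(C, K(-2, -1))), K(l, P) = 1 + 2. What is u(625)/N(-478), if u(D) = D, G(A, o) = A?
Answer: -125/186 ≈ -0.67204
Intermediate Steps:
K(l, P) = 3
N(C) = 26 + 2*C (N(C) = 2*(13 + C) = 26 + 2*C)
u(625)/N(-478) = 625/(26 + 2*(-478)) = 625/(26 - 956) = 625/(-930) = 625*(-1/930) = -125/186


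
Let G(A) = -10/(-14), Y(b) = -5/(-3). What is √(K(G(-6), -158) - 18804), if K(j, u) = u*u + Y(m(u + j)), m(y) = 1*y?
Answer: √55455/3 ≈ 78.496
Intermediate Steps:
m(y) = y
Y(b) = 5/3 (Y(b) = -5*(-⅓) = 5/3)
G(A) = 5/7 (G(A) = -10*(-1/14) = 5/7)
K(j, u) = 5/3 + u² (K(j, u) = u*u + 5/3 = u² + 5/3 = 5/3 + u²)
√(K(G(-6), -158) - 18804) = √((5/3 + (-158)²) - 18804) = √((5/3 + 24964) - 18804) = √(74897/3 - 18804) = √(18485/3) = √55455/3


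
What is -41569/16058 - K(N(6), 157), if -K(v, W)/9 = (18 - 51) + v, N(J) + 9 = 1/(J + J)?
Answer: -12198899/32116 ≈ -379.84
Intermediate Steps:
N(J) = -9 + 1/(2*J) (N(J) = -9 + 1/(J + J) = -9 + 1/(2*J))
K(v, W) = 297 - 9*v (K(v, W) = -9*((18 - 51) + v) = -9*(-33 + v) = 297 - 9*v)
-41569/16058 - K(N(6), 157) = -41569/16058 - (297 - 9*(-9 + (½)/6)) = -41569*1/16058 - (297 - 9*(-9 + (½)*(⅙))) = -41569/16058 - (297 - 9*(-9 + 1/12)) = -41569/16058 - (297 - 9*(-107/12)) = -41569/16058 - (297 + 321/4) = -41569/16058 - 1*1509/4 = -41569/16058 - 1509/4 = -12198899/32116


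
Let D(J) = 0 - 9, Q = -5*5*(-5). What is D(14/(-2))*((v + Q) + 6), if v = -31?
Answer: -900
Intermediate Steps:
Q = 125 (Q = -25*(-5) = 125)
D(J) = -9
D(14/(-2))*((v + Q) + 6) = -9*((-31 + 125) + 6) = -9*(94 + 6) = -9*100 = -900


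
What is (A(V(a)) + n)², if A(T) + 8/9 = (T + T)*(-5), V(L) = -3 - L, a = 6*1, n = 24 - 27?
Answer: 600625/81 ≈ 7415.1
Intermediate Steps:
n = -3
a = 6
A(T) = -8/9 - 10*T (A(T) = -8/9 + (T + T)*(-5) = -8/9 + (2*T)*(-5) = -8/9 - 10*T)
(A(V(a)) + n)² = ((-8/9 - 10*(-3 - 1*6)) - 3)² = ((-8/9 - 10*(-3 - 6)) - 3)² = ((-8/9 - 10*(-9)) - 3)² = ((-8/9 + 90) - 3)² = (802/9 - 3)² = (775/9)² = 600625/81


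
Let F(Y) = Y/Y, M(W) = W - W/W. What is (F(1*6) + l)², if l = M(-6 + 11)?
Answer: 25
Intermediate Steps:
M(W) = -1 + W (M(W) = W - 1*1 = W - 1 = -1 + W)
l = 4 (l = -1 + (-6 + 11) = -1 + 5 = 4)
F(Y) = 1
(F(1*6) + l)² = (1 + 4)² = 5² = 25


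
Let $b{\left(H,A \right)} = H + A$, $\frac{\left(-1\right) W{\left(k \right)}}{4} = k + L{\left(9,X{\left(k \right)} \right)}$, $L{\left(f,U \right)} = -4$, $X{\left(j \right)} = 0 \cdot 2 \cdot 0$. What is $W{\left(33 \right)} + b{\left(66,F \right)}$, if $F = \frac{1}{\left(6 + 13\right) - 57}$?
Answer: $- \frac{1901}{38} \approx -50.026$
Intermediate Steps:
$X{\left(j \right)} = 0$ ($X{\left(j \right)} = 0 \cdot 0 = 0$)
$W{\left(k \right)} = 16 - 4 k$ ($W{\left(k \right)} = - 4 \left(k - 4\right) = - 4 \left(-4 + k\right) = 16 - 4 k$)
$F = - \frac{1}{38}$ ($F = \frac{1}{19 - 57} = \frac{1}{-38} = - \frac{1}{38} \approx -0.026316$)
$b{\left(H,A \right)} = A + H$
$W{\left(33 \right)} + b{\left(66,F \right)} = \left(16 - 132\right) + \left(- \frac{1}{38} + 66\right) = \left(16 - 132\right) + \frac{2507}{38} = -116 + \frac{2507}{38} = - \frac{1901}{38}$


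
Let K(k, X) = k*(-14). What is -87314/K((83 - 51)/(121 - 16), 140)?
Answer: 654855/32 ≈ 20464.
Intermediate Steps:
K(k, X) = -14*k
-87314/K((83 - 51)/(121 - 16), 140) = -87314*(-(121 - 16)/(14*(83 - 51))) = -87314/((-448/105)) = -87314/((-14*32/105)) = -87314/(-64/15) = -87314*(-15/64) = 654855/32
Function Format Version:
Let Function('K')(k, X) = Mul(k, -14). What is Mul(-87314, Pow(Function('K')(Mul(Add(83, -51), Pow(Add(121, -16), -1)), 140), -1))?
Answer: Rational(654855, 32) ≈ 20464.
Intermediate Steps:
Function('K')(k, X) = Mul(-14, k)
Mul(-87314, Pow(Function('K')(Mul(Add(83, -51), Pow(Add(121, -16), -1)), 140), -1)) = Mul(-87314, Pow(Mul(-14, Mul(Add(83, -51), Pow(Add(121, -16), -1))), -1)) = Mul(-87314, Pow(Mul(-14, Mul(32, Pow(105, -1))), -1)) = Mul(-87314, Pow(Mul(-14, Mul(32, Rational(1, 105))), -1)) = Mul(-87314, Pow(Mul(-14, Rational(32, 105)), -1)) = Mul(-87314, Pow(Rational(-64, 15), -1)) = Mul(-87314, Rational(-15, 64)) = Rational(654855, 32)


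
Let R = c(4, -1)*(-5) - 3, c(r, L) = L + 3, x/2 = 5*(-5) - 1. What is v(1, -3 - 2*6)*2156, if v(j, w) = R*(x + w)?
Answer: 1877876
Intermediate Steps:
x = -52 (x = 2*(5*(-5) - 1) = 2*(-25 - 1) = 2*(-26) = -52)
c(r, L) = 3 + L
R = -13 (R = (3 - 1)*(-5) - 3 = 2*(-5) - 3 = -10 - 3 = -13)
v(j, w) = 676 - 13*w (v(j, w) = -13*(-52 + w) = 676 - 13*w)
v(1, -3 - 2*6)*2156 = (676 - 13*(-3 - 2*6))*2156 = (676 - 13*(-3 - 12))*2156 = (676 - 13*(-15))*2156 = (676 + 195)*2156 = 871*2156 = 1877876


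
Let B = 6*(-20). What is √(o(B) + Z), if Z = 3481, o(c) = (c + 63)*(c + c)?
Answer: 131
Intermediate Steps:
B = -120
o(c) = 2*c*(63 + c) (o(c) = (63 + c)*(2*c) = 2*c*(63 + c))
√(o(B) + Z) = √(2*(-120)*(63 - 120) + 3481) = √(2*(-120)*(-57) + 3481) = √(13680 + 3481) = √17161 = 131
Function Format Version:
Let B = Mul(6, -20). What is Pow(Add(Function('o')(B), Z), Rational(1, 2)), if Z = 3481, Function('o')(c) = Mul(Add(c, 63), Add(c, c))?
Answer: 131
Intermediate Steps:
B = -120
Function('o')(c) = Mul(2, c, Add(63, c)) (Function('o')(c) = Mul(Add(63, c), Mul(2, c)) = Mul(2, c, Add(63, c)))
Pow(Add(Function('o')(B), Z), Rational(1, 2)) = Pow(Add(Mul(2, -120, Add(63, -120)), 3481), Rational(1, 2)) = Pow(Add(Mul(2, -120, -57), 3481), Rational(1, 2)) = Pow(Add(13680, 3481), Rational(1, 2)) = Pow(17161, Rational(1, 2)) = 131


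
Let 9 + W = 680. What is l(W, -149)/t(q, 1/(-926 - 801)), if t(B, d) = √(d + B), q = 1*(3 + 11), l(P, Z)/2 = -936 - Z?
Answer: -1574*√41753679/24177 ≈ -420.68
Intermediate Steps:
W = 671 (W = -9 + 680 = 671)
l(P, Z) = -1872 - 2*Z (l(P, Z) = 2*(-936 - Z) = -1872 - 2*Z)
q = 14 (q = 1*14 = 14)
t(B, d) = √(B + d)
l(W, -149)/t(q, 1/(-926 - 801)) = (-1872 - 2*(-149))/(√(14 + 1/(-926 - 801))) = (-1872 + 298)/(√(14 + 1/(-1727))) = -1574/√(14 - 1/1727) = -1574*√41753679/24177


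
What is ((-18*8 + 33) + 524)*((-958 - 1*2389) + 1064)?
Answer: -942879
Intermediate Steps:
((-18*8 + 33) + 524)*((-958 - 1*2389) + 1064) = ((-144 + 33) + 524)*((-958 - 2389) + 1064) = (-111 + 524)*(-3347 + 1064) = 413*(-2283) = -942879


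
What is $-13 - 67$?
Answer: $-80$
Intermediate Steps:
$-13 - 67 = -80$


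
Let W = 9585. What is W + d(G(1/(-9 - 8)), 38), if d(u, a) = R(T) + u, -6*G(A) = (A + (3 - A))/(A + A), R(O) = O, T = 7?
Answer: 38385/4 ≈ 9596.3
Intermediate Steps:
G(A) = -1/(4*A) (G(A) = -(A + (3 - A))/(6*(A + A)) = -1/(2*(2*A)) = -1/(2*A)/2 = -1/(4*A))
d(u, a) = 7 + u
W + d(G(1/(-9 - 8)), 38) = 9585 + (7 - 1/(4*(1/(-9 - 8)))) = 9585 + (7 - 1/(4*(1/(-17)))) = 9585 + (7 - 1/(4*(-1/17))) = 9585 + (7 - ¼*(-17)) = 9585 + (7 + 17/4) = 9585 + 45/4 = 38385/4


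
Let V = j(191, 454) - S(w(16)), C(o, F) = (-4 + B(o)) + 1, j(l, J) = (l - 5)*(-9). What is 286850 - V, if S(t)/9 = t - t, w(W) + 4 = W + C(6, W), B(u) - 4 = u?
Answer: 288524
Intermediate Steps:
B(u) = 4 + u
j(l, J) = 45 - 9*l (j(l, J) = (-5 + l)*(-9) = 45 - 9*l)
C(o, F) = 1 + o (C(o, F) = (-4 + (4 + o)) + 1 = o + 1 = 1 + o)
w(W) = 3 + W (w(W) = -4 + (W + (1 + 6)) = -4 + (W + 7) = -4 + (7 + W) = 3 + W)
S(t) = 0 (S(t) = 9*(t - t) = 9*0 = 0)
V = -1674 (V = (45 - 9*191) - 1*0 = (45 - 1719) + 0 = -1674 + 0 = -1674)
286850 - V = 286850 - 1*(-1674) = 286850 + 1674 = 288524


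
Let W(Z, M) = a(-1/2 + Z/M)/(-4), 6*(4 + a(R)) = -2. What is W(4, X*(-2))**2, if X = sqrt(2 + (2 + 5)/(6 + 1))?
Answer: 169/144 ≈ 1.1736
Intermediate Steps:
a(R) = -13/3 (a(R) = -4 + (1/6)*(-2) = -4 - 1/3 = -13/3)
X = sqrt(3) (X = sqrt(2 + 7/7) = sqrt(2 + 7*(1/7)) = sqrt(2 + 1) = sqrt(3) ≈ 1.7320)
W(Z, M) = 13/12 (W(Z, M) = -13/3/(-4) = -13/3*(-1/4) = 13/12)
W(4, X*(-2))**2 = (13/12)**2 = 169/144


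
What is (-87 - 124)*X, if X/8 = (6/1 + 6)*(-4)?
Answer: 81024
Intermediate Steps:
X = -384 (X = 8*((6/1 + 6)*(-4)) = 8*((6*1 + 6)*(-4)) = 8*((6 + 6)*(-4)) = 8*(12*(-4)) = 8*(-48) = -384)
(-87 - 124)*X = (-87 - 124)*(-384) = -211*(-384) = 81024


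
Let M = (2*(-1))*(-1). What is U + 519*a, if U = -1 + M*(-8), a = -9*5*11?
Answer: -256922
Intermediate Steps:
a = -495 (a = -45*11 = -495)
M = 2 (M = -2*(-1) = 2)
U = -17 (U = -1 + 2*(-8) = -1 - 16 = -17)
U + 519*a = -17 + 519*(-495) = -17 - 256905 = -256922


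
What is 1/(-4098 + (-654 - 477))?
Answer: -1/5229 ≈ -0.00019124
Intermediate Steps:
1/(-4098 + (-654 - 477)) = 1/(-4098 - 1131) = 1/(-5229) = -1/5229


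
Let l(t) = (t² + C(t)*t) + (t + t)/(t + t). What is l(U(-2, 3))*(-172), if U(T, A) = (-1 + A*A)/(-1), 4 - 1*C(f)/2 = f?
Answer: 21844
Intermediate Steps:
C(f) = 8 - 2*f
U(T, A) = 1 - A² (U(T, A) = (-1 + A²)*(-1) = 1 - A²)
l(t) = 1 + t² + t*(8 - 2*t) (l(t) = (t² + (8 - 2*t)*t) + (t + t)/(t + t) = (t² + t*(8 - 2*t)) + (2*t)/((2*t)) = (t² + t*(8 - 2*t)) + (2*t)*(1/(2*t)) = (t² + t*(8 - 2*t)) + 1 = 1 + t² + t*(8 - 2*t))
l(U(-2, 3))*(-172) = (1 - (1 - 1*3²)² + 8*(1 - 1*3²))*(-172) = (1 - (1 - 1*9)² + 8*(1 - 1*9))*(-172) = (1 - (1 - 9)² + 8*(1 - 9))*(-172) = (1 - 1*(-8)² + 8*(-8))*(-172) = (1 - 1*64 - 64)*(-172) = (1 - 64 - 64)*(-172) = -127*(-172) = 21844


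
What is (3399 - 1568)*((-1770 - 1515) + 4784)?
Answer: 2744669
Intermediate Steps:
(3399 - 1568)*((-1770 - 1515) + 4784) = 1831*(-3285 + 4784) = 1831*1499 = 2744669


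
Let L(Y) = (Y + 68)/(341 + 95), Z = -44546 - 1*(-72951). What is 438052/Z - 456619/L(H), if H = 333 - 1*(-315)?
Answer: -1413680222447/5084495 ≈ -2.7804e+5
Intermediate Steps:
H = 648 (H = 333 + 315 = 648)
Z = 28405 (Z = -44546 + 72951 = 28405)
L(Y) = 17/109 + Y/436 (L(Y) = (68 + Y)/436 = (68 + Y)*(1/436) = 17/109 + Y/436)
438052/Z - 456619/L(H) = 438052/28405 - 456619/(17/109 + (1/436)*648) = 438052*(1/28405) - 456619/(17/109 + 162/109) = 438052/28405 - 456619/179/109 = 438052/28405 - 456619*109/179 = 438052/28405 - 49771471/179 = -1413680222447/5084495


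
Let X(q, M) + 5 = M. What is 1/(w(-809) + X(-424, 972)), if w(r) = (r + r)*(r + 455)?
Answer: 1/573739 ≈ 1.7430e-6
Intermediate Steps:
X(q, M) = -5 + M
w(r) = 2*r*(455 + r) (w(r) = (2*r)*(455 + r) = 2*r*(455 + r))
1/(w(-809) + X(-424, 972)) = 1/(2*(-809)*(455 - 809) + (-5 + 972)) = 1/(2*(-809)*(-354) + 967) = 1/(572772 + 967) = 1/573739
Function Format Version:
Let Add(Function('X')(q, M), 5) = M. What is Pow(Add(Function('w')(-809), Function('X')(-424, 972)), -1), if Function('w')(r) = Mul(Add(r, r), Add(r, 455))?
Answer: Rational(1, 573739) ≈ 1.7430e-6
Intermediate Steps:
Function('X')(q, M) = Add(-5, M)
Function('w')(r) = Mul(2, r, Add(455, r)) (Function('w')(r) = Mul(Mul(2, r), Add(455, r)) = Mul(2, r, Add(455, r)))
Pow(Add(Function('w')(-809), Function('X')(-424, 972)), -1) = Pow(Add(Mul(2, -809, Add(455, -809)), Add(-5, 972)), -1) = Pow(Add(Mul(2, -809, -354), 967), -1) = Pow(Add(572772, 967), -1) = Pow(573739, -1) = Rational(1, 573739)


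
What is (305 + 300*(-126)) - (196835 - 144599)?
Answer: -89731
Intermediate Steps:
(305 + 300*(-126)) - (196835 - 144599) = (305 - 37800) - 1*52236 = -37495 - 52236 = -89731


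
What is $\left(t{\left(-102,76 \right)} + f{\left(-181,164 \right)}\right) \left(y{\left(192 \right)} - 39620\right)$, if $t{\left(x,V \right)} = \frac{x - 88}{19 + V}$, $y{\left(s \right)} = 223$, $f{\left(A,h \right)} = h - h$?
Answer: $78794$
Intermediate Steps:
$f{\left(A,h \right)} = 0$
$t{\left(x,V \right)} = \frac{-88 + x}{19 + V}$
$\left(t{\left(-102,76 \right)} + f{\left(-181,164 \right)}\right) \left(y{\left(192 \right)} - 39620\right) = \left(\frac{-88 - 102}{19 + 76} + 0\right) \left(223 - 39620\right) = \left(\frac{1}{95} \left(-190\right) + 0\right) \left(-39397\right) = \left(-2 + 0\right) \left(-39397\right) = \left(-2\right) \left(-39397\right) = 78794$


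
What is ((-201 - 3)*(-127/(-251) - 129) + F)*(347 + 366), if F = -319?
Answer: 4634028707/251 ≈ 1.8462e+7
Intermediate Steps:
((-201 - 3)*(-127/(-251) - 129) + F)*(347 + 366) = ((-201 - 3)*(-127/(-251) - 129) - 319)*(347 + 366) = (-204*(-127*(-1/251) - 129) - 319)*713 = (-204*(127/251 - 129) - 319)*713 = (-204*(-32252/251) - 319)*713 = (6579408/251 - 319)*713 = (6499339/251)*713 = 4634028707/251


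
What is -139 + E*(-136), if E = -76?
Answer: 10197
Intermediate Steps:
-139 + E*(-136) = -139 - 76*(-136) = -139 + 10336 = 10197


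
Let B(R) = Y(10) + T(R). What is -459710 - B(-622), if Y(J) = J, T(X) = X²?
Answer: -846604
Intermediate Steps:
B(R) = 10 + R²
-459710 - B(-622) = -459710 - (10 + (-622)²) = -459710 - (10 + 386884) = -459710 - 1*386894 = -459710 - 386894 = -846604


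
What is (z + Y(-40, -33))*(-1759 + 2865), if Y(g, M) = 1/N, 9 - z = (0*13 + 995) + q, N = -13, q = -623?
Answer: -5220320/13 ≈ -4.0156e+5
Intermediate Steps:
z = -363 (z = 9 - ((0*13 + 995) - 623) = 9 - ((0 + 995) - 623) = 9 - (995 - 623) = 9 - 1*372 = 9 - 372 = -363)
Y(g, M) = -1/13 (Y(g, M) = 1/(-13) = -1/13)
(z + Y(-40, -33))*(-1759 + 2865) = (-363 - 1/13)*(-1759 + 2865) = -4720/13*1106 = -5220320/13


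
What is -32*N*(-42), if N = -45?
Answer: -60480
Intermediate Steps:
-32*N*(-42) = -32*(-45)*(-42) = 1440*(-42) = -60480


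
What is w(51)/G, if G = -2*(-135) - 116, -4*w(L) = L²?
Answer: -2601/616 ≈ -4.2224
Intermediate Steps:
w(L) = -L²/4
G = 154 (G = 270 - 116 = 154)
w(51)/G = -¼*51²/154 = -¼*2601*(1/154) = -2601/4*1/154 = -2601/616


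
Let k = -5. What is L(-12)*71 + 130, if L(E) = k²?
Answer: 1905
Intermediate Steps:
L(E) = 25 (L(E) = (-5)² = 25)
L(-12)*71 + 130 = 25*71 + 130 = 1775 + 130 = 1905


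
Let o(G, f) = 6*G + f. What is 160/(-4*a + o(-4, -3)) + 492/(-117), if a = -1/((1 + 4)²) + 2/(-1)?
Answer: -25916/2041 ≈ -12.698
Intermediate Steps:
o(G, f) = f + 6*G
a = -51/25 (a = -1/(5²) + 2*(-1) = -1/25 - 2 = -51/25 ≈ -2.0400)
160/(-4*a + o(-4, -3)) + 492/(-117) = 160/(-4*(-51/25) + (-3 + 6*(-4))) + 492/(-117) = 160/(204/25 + (-3 - 24)) + 492*(-1/117) = 160/(204/25 - 27) - 164/39 = 160/(-471/25) - 164/39 = 160*(-25/471) - 164/39 = -4000/471 - 164/39 = -25916/2041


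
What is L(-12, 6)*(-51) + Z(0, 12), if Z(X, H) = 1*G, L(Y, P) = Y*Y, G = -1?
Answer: -7345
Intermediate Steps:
L(Y, P) = Y²
Z(X, H) = -1 (Z(X, H) = 1*(-1) = -1)
L(-12, 6)*(-51) + Z(0, 12) = (-12)²*(-51) - 1 = 144*(-51) - 1 = -7344 - 1 = -7345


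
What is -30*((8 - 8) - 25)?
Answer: 750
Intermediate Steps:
-30*((8 - 8) - 25) = -30*(0 - 25) = -30*(-25) = 750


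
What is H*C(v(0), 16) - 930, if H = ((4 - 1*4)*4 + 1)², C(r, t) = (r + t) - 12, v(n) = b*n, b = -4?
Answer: -926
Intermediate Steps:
v(n) = -4*n
C(r, t) = -12 + r + t
H = 1 (H = ((4 - 4)*4 + 1)² = (0*4 + 1)² = (0 + 1)² = 1² = 1)
H*C(v(0), 16) - 930 = 1*(-12 - 4*0 + 16) - 930 = 1*(-12 + 0 + 16) - 930 = 1*4 - 930 = 4 - 930 = -926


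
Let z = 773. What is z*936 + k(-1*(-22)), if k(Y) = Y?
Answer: 723550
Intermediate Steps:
z*936 + k(-1*(-22)) = 773*936 - 1*(-22) = 723528 + 22 = 723550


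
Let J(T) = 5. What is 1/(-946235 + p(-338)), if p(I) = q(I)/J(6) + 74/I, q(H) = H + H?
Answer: -845/799683004 ≈ -1.0567e-6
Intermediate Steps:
q(H) = 2*H
p(I) = 74/I + 2*I/5 (p(I) = (2*I)/5 + 74/I = (2*I)*(⅕) + 74/I = 2*I/5 + 74/I = 74/I + 2*I/5)
1/(-946235 + p(-338)) = 1/(-946235 + (74/(-338) + (⅖)*(-338))) = 1/(-946235 + (74*(-1/338) - 676/5)) = 1/(-946235 + (-37/169 - 676/5)) = 1/(-946235 - 114429/845) = 1/(-799683004/845) = -845/799683004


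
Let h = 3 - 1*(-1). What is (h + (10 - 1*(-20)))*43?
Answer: 1462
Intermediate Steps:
h = 4 (h = 3 + 1 = 4)
(h + (10 - 1*(-20)))*43 = (4 + (10 - 1*(-20)))*43 = (4 + (10 + 20))*43 = (4 + 30)*43 = 34*43 = 1462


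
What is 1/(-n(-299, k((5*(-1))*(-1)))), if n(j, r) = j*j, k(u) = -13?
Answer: -1/89401 ≈ -1.1186e-5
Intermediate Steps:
n(j, r) = j²
1/(-n(-299, k((5*(-1))*(-1)))) = 1/(-1*(-299)²) = 1/(-1*89401) = 1/(-89401) = -1/89401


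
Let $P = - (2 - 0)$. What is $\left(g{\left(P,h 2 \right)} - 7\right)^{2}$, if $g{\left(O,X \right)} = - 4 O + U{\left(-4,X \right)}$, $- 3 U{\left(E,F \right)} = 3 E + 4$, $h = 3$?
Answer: $\frac{121}{9} \approx 13.444$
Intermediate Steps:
$P = -2$ ($P = - (2 + 0) = \left(-1\right) 2 = -2$)
$U{\left(E,F \right)} = - \frac{4}{3} - E$ ($U{\left(E,F \right)} = - \frac{3 E + 4}{3} = - \frac{4 + 3 E}{3} = - \frac{4}{3} - E$)
$g{\left(O,X \right)} = \frac{8}{3} - 4 O$ ($g{\left(O,X \right)} = - 4 O - - \frac{8}{3} = - 4 O + \left(- \frac{4}{3} + 4\right) = - 4 O + \frac{8}{3} = \frac{8}{3} - 4 O$)
$\left(g{\left(P,h 2 \right)} - 7\right)^{2} = \left(\left(\frac{8}{3} - -8\right) - 7\right)^{2} = \left(\left(\frac{8}{3} + 8\right) - 7\right)^{2} = \left(\frac{32}{3} - 7\right)^{2} = \left(\frac{11}{3}\right)^{2} = \frac{121}{9}$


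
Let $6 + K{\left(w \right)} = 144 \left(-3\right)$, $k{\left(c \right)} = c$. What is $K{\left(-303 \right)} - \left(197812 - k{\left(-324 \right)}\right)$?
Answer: $-198574$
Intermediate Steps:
$K{\left(w \right)} = -438$ ($K{\left(w \right)} = -6 + 144 \left(-3\right) = -6 - 432 = -438$)
$K{\left(-303 \right)} - \left(197812 - k{\left(-324 \right)}\right) = -438 - \left(197812 - -324\right) = -438 - \left(197812 + 324\right) = -438 - 198136 = -198574$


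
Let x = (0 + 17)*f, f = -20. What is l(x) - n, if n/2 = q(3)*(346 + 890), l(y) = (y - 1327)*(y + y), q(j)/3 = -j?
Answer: 1155808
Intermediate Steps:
q(j) = -3*j (q(j) = 3*(-j) = -3*j)
x = -340 (x = (0 + 17)*(-20) = 17*(-20) = -340)
l(y) = 2*y*(-1327 + y) (l(y) = (-1327 + y)*(2*y) = 2*y*(-1327 + y))
n = -22248 (n = 2*((-3*3)*(346 + 890)) = 2*(-9*1236) = 2*(-11124) = -22248)
l(x) - n = 2*(-340)*(-1327 - 340) - 1*(-22248) = 2*(-340)*(-1667) + 22248 = 1133560 + 22248 = 1155808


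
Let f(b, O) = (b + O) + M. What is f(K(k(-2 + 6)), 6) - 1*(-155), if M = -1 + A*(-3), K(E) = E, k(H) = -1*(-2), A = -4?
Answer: 174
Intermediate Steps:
k(H) = 2
M = 11 (M = -1 - 4*(-3) = -1 + 12 = 11)
f(b, O) = 11 + O + b (f(b, O) = (b + O) + 11 = (O + b) + 11 = 11 + O + b)
f(K(k(-2 + 6)), 6) - 1*(-155) = (11 + 6 + 2) - 1*(-155) = 19 + 155 = 174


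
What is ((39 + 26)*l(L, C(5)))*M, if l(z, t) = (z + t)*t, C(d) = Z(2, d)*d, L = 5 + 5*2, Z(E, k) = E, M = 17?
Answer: 276250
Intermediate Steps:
L = 15 (L = 5 + 10 = 15)
C(d) = 2*d
l(z, t) = t*(t + z) (l(z, t) = (t + z)*t = t*(t + z))
((39 + 26)*l(L, C(5)))*M = ((39 + 26)*((2*5)*(2*5 + 15)))*17 = (65*(10*(10 + 15)))*17 = (65*(10*25))*17 = (65*250)*17 = 16250*17 = 276250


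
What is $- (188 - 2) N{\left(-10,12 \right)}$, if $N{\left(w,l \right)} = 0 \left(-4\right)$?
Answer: $0$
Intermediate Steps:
$N{\left(w,l \right)} = 0$
$- (188 - 2) N{\left(-10,12 \right)} = - (188 - 2) 0 = \left(-1\right) 186 \cdot 0 = \left(-186\right) 0 = 0$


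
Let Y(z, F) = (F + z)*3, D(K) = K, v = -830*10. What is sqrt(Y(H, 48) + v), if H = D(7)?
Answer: I*sqrt(8135) ≈ 90.194*I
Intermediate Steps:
v = -8300
H = 7
Y(z, F) = 3*F + 3*z
sqrt(Y(H, 48) + v) = sqrt((3*48 + 3*7) - 8300) = sqrt((144 + 21) - 8300) = sqrt(165 - 8300) = sqrt(-8135) = I*sqrt(8135)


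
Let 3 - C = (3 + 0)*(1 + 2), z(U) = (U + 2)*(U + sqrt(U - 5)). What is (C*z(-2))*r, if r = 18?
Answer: 0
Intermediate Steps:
z(U) = (2 + U)*(U + sqrt(-5 + U))
C = -6 (C = 3 - (3 + 0)*(1 + 2) = 3 - 3*3 = 3 - 1*9 = 3 - 9 = -6)
(C*z(-2))*r = -6*((-2)**2 + 2*(-2) + 2*sqrt(-5 - 2) - 2*sqrt(-5 - 2))*18 = -6*(4 - 4 + 2*sqrt(-7) - 2*I*sqrt(7))*18 = -6*(4 - 4 + 2*(I*sqrt(7)) - 2*I*sqrt(7))*18 = -6*(4 - 4 + 2*I*sqrt(7) - 2*I*sqrt(7))*18 = -6*0*18 = 0*18 = 0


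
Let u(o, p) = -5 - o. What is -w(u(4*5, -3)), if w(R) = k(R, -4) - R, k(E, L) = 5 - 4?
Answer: -26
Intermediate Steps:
k(E, L) = 1
w(R) = 1 - R
-w(u(4*5, -3)) = -(1 - (-5 - 4*5)) = -(1 - (-5 - 1*20)) = -(1 - (-5 - 20)) = -(1 - 1*(-25)) = -(1 + 25) = -1*26 = -26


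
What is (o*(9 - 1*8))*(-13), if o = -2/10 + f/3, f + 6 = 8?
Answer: -91/15 ≈ -6.0667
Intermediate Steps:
f = 2 (f = -6 + 8 = 2)
o = 7/15 (o = -2/10 + 2/3 = -2*⅒ + 2*(⅓) = -⅕ + ⅔ = 7/15 ≈ 0.46667)
(o*(9 - 1*8))*(-13) = (7*(9 - 1*8)/15)*(-13) = (7*(9 - 8)/15)*(-13) = ((7/15)*1)*(-13) = (7/15)*(-13) = -91/15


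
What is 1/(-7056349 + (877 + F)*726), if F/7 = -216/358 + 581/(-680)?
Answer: -60860/391150588919 ≈ -1.5559e-7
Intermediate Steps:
F = -1242073/121720 (F = 7*(-216/358 + 581/(-680)) = 7*(-216*1/358 + 581*(-1/680)) = 7*(-108/179 - 581/680) = 7*(-177439/121720) = -1242073/121720 ≈ -10.204)
1/(-7056349 + (877 + F)*726) = 1/(-7056349 + (877 - 1242073/121720)*726) = 1/(-7056349 + (105506367/121720)*726) = 1/(-7056349 + 38298811221/60860) = 1/(-391150588919/60860) = -60860/391150588919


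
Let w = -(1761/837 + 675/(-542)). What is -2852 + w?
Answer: -431403565/151218 ≈ -2852.9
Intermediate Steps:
w = -129829/151218 (w = -(1761*(1/837) + 675*(-1/542)) = -(587/279 - 675/542) = -1*129829/151218 = -129829/151218 ≈ -0.85855)
-2852 + w = -2852 - 129829/151218 = -431403565/151218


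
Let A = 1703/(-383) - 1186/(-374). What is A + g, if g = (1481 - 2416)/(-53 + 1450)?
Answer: -17688219/9095867 ≈ -1.9446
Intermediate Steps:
A = -91342/71621 (A = 1703*(-1/383) - 1186*(-1/374) = -1703/383 + 593/187 = -91342/71621 ≈ -1.2754)
g = -85/127 (g = -935/1397 = -935*1/1397 = -85/127 ≈ -0.66929)
A + g = -91342/71621 - 85/127 = -17688219/9095867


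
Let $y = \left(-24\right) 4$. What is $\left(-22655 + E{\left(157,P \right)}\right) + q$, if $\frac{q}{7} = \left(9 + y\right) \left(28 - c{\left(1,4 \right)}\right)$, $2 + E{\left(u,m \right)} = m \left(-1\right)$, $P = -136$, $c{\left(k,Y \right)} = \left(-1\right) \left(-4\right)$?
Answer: $-37137$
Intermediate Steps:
$c{\left(k,Y \right)} = 4$
$E{\left(u,m \right)} = -2 - m$ ($E{\left(u,m \right)} = -2 + m \left(-1\right) = -2 - m$)
$y = -96$
$q = -14616$ ($q = 7 \left(9 - 96\right) \left(28 - 4\right) = 7 \left(- 87 \left(28 - 4\right)\right) = 7 \left(\left(-87\right) 24\right) = 7 \left(-2088\right) = -14616$)
$\left(-22655 + E{\left(157,P \right)}\right) + q = \left(-22655 - -134\right) - 14616 = \left(-22655 + \left(-2 + 136\right)\right) - 14616 = \left(-22655 + 134\right) - 14616 = -22521 - 14616 = -37137$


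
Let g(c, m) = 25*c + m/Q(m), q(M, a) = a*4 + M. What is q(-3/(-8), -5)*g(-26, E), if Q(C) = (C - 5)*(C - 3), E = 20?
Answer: 2601961/204 ≈ 12755.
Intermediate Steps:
Q(C) = (-5 + C)*(-3 + C)
q(M, a) = M + 4*a (q(M, a) = 4*a + M = M + 4*a)
g(c, m) = 25*c + m/(15 + m**2 - 8*m)
q(-3/(-8), -5)*g(-26, E) = (-3/(-8) + 4*(-5))*(25*(-26) + 20/(15 + 20**2 - 8*20)) = (-3*(-1/8) - 20)*(-650 + 20/(15 + 400 - 160)) = (3/8 - 20)*(-650 + 20/255) = -157*(-650 + 20*(1/255))/8 = -157*(-650 + 4/51)/8 = -157/8*(-33146/51) = 2601961/204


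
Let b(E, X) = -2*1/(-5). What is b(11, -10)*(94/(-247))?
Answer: -188/1235 ≈ -0.15223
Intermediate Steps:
b(E, X) = 2/5 (b(E, X) = -2*1*(-1/5) = -2*(-1)/5 = -1*(-2/5) = 2/5)
b(11, -10)*(94/(-247)) = 2*(94/(-247))/5 = 2*(94*(-1/247))/5 = (2/5)*(-94/247) = -188/1235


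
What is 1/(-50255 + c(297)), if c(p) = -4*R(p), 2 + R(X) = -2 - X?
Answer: -1/49051 ≈ -2.0387e-5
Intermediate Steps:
R(X) = -4 - X (R(X) = -2 + (-2 - X) = -4 - X)
c(p) = 16 + 4*p (c(p) = -4*(-4 - p) = 16 + 4*p)
1/(-50255 + c(297)) = 1/(-50255 + (16 + 4*297)) = 1/(-50255 + (16 + 1188)) = 1/(-50255 + 1204) = 1/(-49051) = -1/49051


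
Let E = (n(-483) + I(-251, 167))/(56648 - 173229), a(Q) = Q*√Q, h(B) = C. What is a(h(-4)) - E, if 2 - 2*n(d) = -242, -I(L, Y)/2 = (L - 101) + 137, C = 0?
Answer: 552/116581 ≈ 0.0047349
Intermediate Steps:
I(L, Y) = -72 - 2*L (I(L, Y) = -2*((L - 101) + 137) = -2*((-101 + L) + 137) = -2*(36 + L) = -72 - 2*L)
h(B) = 0
a(Q) = Q^(3/2)
n(d) = 122 (n(d) = 1 - ½*(-242) = 1 + 121 = 122)
E = -552/116581 (E = (122 + (-72 - 2*(-251)))/(56648 - 173229) = (122 + (-72 + 502))/(-116581) = (122 + 430)*(-1/116581) = 552*(-1/116581) = -552/116581 ≈ -0.0047349)
a(h(-4)) - E = 0^(3/2) - 1*(-552/116581) = 0 + 552/116581 = 552/116581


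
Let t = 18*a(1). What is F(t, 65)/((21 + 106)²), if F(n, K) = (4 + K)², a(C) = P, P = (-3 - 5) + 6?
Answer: 4761/16129 ≈ 0.29518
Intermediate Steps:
P = -2 (P = -8 + 6 = -2)
a(C) = -2
t = -36 (t = 18*(-2) = -36)
F(t, 65)/((21 + 106)²) = (4 + 65)²/((21 + 106)²) = 69²/(127²) = 4761/16129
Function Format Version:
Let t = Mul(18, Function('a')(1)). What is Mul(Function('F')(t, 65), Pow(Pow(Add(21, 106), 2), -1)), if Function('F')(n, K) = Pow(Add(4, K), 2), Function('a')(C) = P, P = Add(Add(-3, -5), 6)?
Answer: Rational(4761, 16129) ≈ 0.29518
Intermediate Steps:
P = -2 (P = Add(-8, 6) = -2)
Function('a')(C) = -2
t = -36 (t = Mul(18, -2) = -36)
Mul(Function('F')(t, 65), Pow(Pow(Add(21, 106), 2), -1)) = Mul(Pow(Add(4, 65), 2), Pow(Pow(Add(21, 106), 2), -1)) = Mul(Pow(69, 2), Pow(Pow(127, 2), -1)) = Mul(4761, Pow(16129, -1)) = Mul(4761, Rational(1, 16129)) = Rational(4761, 16129)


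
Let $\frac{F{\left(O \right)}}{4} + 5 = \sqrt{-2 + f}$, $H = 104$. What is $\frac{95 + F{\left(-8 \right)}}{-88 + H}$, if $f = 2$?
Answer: $\frac{75}{16} \approx 4.6875$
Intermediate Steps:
$F{\left(O \right)} = -20$ ($F{\left(O \right)} = -20 + 4 \sqrt{-2 + 2} = -20 + 4 \sqrt{0} = -20 + 4 \cdot 0 = -20 + 0 = -20$)
$\frac{95 + F{\left(-8 \right)}}{-88 + H} = \frac{95 - 20}{-88 + 104} = \frac{75}{16}$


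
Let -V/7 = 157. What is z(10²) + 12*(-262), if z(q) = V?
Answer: -4243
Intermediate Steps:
V = -1099 (V = -7*157 = -1099)
z(q) = -1099
z(10²) + 12*(-262) = -1099 + 12*(-262) = -1099 - 3144 = -4243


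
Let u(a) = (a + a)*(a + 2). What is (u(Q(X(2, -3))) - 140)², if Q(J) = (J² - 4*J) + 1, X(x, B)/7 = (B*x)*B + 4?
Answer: 1139352720998571556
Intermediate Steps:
X(x, B) = 28 + 7*x*B² (X(x, B) = 7*((B*x)*B + 4) = 7*(x*B² + 4) = 7*(4 + x*B²) = 28 + 7*x*B²)
Q(J) = 1 + J² - 4*J
u(a) = 2*a*(2 + a) (u(a) = (2*a)*(2 + a) = 2*a*(2 + a))
(u(Q(X(2, -3))) - 140)² = (2*(1 + (28 + 7*2*(-3)²)² - 4*(28 + 7*2*(-3)²))*(2 + (1 + (28 + 7*2*(-3)²)² - 4*(28 + 7*2*(-3)²))) - 140)² = (2*(1 + (28 + 7*2*9)² - 4*(28 + 7*2*9))*(2 + (1 + (28 + 7*2*9)² - 4*(28 + 7*2*9))) - 140)² = (2*(1 + (28 + 126)² - 4*(28 + 126))*(2 + (1 + (28 + 126)² - 4*(28 + 126))) - 140)² = (2*(1 + 154² - 4*154)*(2 + (1 + 154² - 4*154)) - 140)² = (2*(1 + 23716 - 616)*(2 + (1 + 23716 - 616)) - 140)² = (2*23101*(2 + 23101) - 140)² = (2*23101*23103 - 140)² = (1067404806 - 140)² = 1067404666² = 1139352720998571556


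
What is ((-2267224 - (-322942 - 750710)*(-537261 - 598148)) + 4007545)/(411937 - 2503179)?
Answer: 1219032403347/2091242 ≈ 5.8292e+5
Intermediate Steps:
((-2267224 - (-322942 - 750710)*(-537261 - 598148)) + 4007545)/(411937 - 2503179) = ((-2267224 - (-1073652)*(-1135409)) + 4007545)/(-2091242) = ((-2267224 - 1*1219034143668) + 4007545)*(-1/2091242) = ((-2267224 - 1219034143668) + 4007545)*(-1/2091242) = (-1219036410892 + 4007545)*(-1/2091242) = -1219032403347*(-1/2091242) = 1219032403347/2091242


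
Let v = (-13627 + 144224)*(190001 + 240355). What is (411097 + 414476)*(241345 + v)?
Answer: 46400045771866521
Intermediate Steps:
v = 56203202532 (v = 130597*430356 = 56203202532)
(411097 + 414476)*(241345 + v) = (411097 + 414476)*(241345 + 56203202532) = 825573*56203443877 = 46400045771866521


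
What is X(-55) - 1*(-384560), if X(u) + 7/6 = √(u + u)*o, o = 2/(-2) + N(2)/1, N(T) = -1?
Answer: 2307353/6 - 2*I*√110 ≈ 3.8456e+5 - 20.976*I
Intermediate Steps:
o = -2 (o = 2/(-2) - 1/1 = 2*(-½) - 1*1 = -1 - 1 = -2)
X(u) = -7/6 - 2*√2*√u (X(u) = -7/6 + √(u + u)*(-2) = -7/6 + √(2*u)*(-2) = -7/6 + (√2*√u)*(-2) = -7/6 - 2*√2*√u)
X(-55) - 1*(-384560) = (-7/6 - 2*√2*√(-55)) - 1*(-384560) = (-7/6 - 2*√2*I*√55) + 384560 = (-7/6 - 2*I*√110) + 384560 = 2307353/6 - 2*I*√110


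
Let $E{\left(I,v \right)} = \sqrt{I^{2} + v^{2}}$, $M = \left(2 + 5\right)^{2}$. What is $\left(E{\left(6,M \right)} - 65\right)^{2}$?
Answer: $\left(65 - \sqrt{2437}\right)^{2} \approx 244.42$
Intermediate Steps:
$M = 49$ ($M = 7^{2} = 49$)
$\left(E{\left(6,M \right)} - 65\right)^{2} = \left(\sqrt{6^{2} + 49^{2}} - 65\right)^{2} = \left(\sqrt{36 + 2401} - 65\right)^{2} = \left(\sqrt{2437} - 65\right)^{2} = \left(-65 + \sqrt{2437}\right)^{2}$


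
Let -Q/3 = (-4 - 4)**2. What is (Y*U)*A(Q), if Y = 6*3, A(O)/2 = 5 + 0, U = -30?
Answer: -5400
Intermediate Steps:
Q = -192 (Q = -3*(-4 - 4)**2 = -3*(-8)**2 = -3*64 = -192)
A(O) = 10 (A(O) = 2*(5 + 0) = 2*5 = 10)
Y = 18
(Y*U)*A(Q) = (18*(-30))*10 = -540*10 = -5400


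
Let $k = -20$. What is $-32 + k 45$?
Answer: $-932$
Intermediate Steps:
$-32 + k 45 = -32 - 900 = -932$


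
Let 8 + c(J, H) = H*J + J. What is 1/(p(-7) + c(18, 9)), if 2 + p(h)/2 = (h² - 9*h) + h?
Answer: 1/378 ≈ 0.0026455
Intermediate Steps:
p(h) = -4 - 16*h + 2*h² (p(h) = -4 + 2*((h² - 9*h) + h) = -4 + 2*(h² - 8*h) = -4 + (-16*h + 2*h²) = -4 - 16*h + 2*h²)
c(J, H) = -8 + J + H*J (c(J, H) = -8 + (H*J + J) = -8 + (J + H*J) = -8 + J + H*J)
1/(p(-7) + c(18, 9)) = 1/((-4 - 16*(-7) + 2*(-7)²) + (-8 + 18 + 9*18)) = 1/((-4 + 112 + 2*49) + (-8 + 18 + 162)) = 1/((-4 + 112 + 98) + 172) = 1/(206 + 172) = 1/378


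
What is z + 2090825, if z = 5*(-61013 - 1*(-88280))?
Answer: 2227160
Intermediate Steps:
z = 136335 (z = 5*(-61013 + 88280) = 5*27267 = 136335)
z + 2090825 = 136335 + 2090825 = 2227160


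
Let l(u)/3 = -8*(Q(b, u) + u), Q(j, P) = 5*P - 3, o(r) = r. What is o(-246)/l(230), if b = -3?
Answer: 41/5508 ≈ 0.0074437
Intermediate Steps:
Q(j, P) = -3 + 5*P
l(u) = 72 - 144*u (l(u) = 3*(-8*((-3 + 5*u) + u)) = 3*(-8*(-3 + 6*u)) = 3*(24 - 48*u) = 72 - 144*u)
o(-246)/l(230) = -246/(72 - 144*230) = -246/(72 - 33120) = -246/(-33048) = -246*(-1/33048) = 41/5508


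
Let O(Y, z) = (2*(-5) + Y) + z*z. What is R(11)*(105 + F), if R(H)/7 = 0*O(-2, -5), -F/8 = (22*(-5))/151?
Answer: 0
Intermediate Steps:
F = 880/151 (F = -8*22*(-5)/151 = -(-880)/151 = -8*(-110/151) = 880/151 ≈ 5.8278)
O(Y, z) = -10 + Y + z**2 (O(Y, z) = (-10 + Y) + z**2 = -10 + Y + z**2)
R(H) = 0 (R(H) = 7*(0*(-10 - 2 + (-5)**2)) = 7*(0*(-10 - 2 + 25)) = 7*(0*13) = 7*0 = 0)
R(11)*(105 + F) = 0*(105 + 880/151) = 0*(16735/151) = 0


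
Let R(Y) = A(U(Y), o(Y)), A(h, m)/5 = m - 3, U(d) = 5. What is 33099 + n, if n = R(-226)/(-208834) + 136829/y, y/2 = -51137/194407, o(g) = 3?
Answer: -23215348277/102274 ≈ -2.2699e+5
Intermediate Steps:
A(h, m) = -15 + 5*m (A(h, m) = 5*(m - 3) = 5*(-3 + m) = -15 + 5*m)
R(Y) = 0 (R(Y) = -15 + 5*3 = -15 + 15 = 0)
y = -102274/194407 (y = 2*(-51137/194407) = -102274/194407 ≈ -0.52608)
n = -26600515403/102274 (n = 0/(-208834) + 136829/(-102274/194407) = 0*(-1/208834) + 136829*(-194407/102274) = 0 - 26600515403/102274 = -26600515403/102274 ≈ -2.6009e+5)
33099 + n = 33099 - 26600515403/102274 = -23215348277/102274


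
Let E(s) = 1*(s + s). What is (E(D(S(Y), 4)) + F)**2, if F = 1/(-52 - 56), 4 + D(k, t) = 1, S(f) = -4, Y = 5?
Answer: 421201/11664 ≈ 36.111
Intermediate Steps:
D(k, t) = -3 (D(k, t) = -4 + 1 = -3)
E(s) = 2*s (E(s) = 1*(2*s) = 2*s)
F = -1/108 (F = 1/(-108) = -1/108 ≈ -0.0092593)
(E(D(S(Y), 4)) + F)**2 = (2*(-3) - 1/108)**2 = (-6 - 1/108)**2 = (-649/108)**2 = 421201/11664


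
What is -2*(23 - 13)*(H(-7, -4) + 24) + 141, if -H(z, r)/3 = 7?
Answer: 81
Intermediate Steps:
H(z, r) = -21 (H(z, r) = -3*7 = -21)
-2*(23 - 13)*(H(-7, -4) + 24) + 141 = -2*(23 - 13)*(-21 + 24) + 141 = -20*3 + 141 = -2*30 + 141 = -60 + 141 = 81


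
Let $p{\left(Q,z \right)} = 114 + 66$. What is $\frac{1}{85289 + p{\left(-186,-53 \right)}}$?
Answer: $\frac{1}{85469} \approx 1.17 \cdot 10^{-5}$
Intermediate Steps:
$p{\left(Q,z \right)} = 180$
$\frac{1}{85289 + p{\left(-186,-53 \right)}} = \frac{1}{85289 + 180} = \frac{1}{85469}$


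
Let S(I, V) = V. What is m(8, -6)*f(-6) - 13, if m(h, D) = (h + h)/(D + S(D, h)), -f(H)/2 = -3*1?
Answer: 35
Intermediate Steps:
f(H) = 6 (f(H) = -(-6) = -2*(-3) = 6)
m(h, D) = 2*h/(D + h) (m(h, D) = (h + h)/(D + h) = (2*h)/(D + h) = 2*h/(D + h))
m(8, -6)*f(-6) - 13 = (2*8/(-6 + 8))*6 - 13 = (2*8/2)*6 - 13 = (2*8*(1/2))*6 - 13 = 8*6 - 13 = 48 - 13 = 35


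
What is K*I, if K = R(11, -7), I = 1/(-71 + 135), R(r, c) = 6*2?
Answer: 3/16 ≈ 0.18750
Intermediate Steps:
R(r, c) = 12
I = 1/64 ≈ 0.015625
K = 12
K*I = 12*(1/64) = 3/16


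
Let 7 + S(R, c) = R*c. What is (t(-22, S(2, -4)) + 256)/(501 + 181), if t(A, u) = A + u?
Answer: 219/682 ≈ 0.32111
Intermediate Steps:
S(R, c) = -7 + R*c
(t(-22, S(2, -4)) + 256)/(501 + 181) = ((-22 + (-7 + 2*(-4))) + 256)/(501 + 181) = ((-22 + (-7 - 8)) + 256)/682 = ((-22 - 15) + 256)*(1/682) = (-37 + 256)*(1/682) = 219*(1/682) = 219/682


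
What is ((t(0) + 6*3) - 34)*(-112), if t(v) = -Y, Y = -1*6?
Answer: 1120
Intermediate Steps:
Y = -6
t(v) = 6 (t(v) = -1*(-6) = 6)
((t(0) + 6*3) - 34)*(-112) = ((6 + 6*3) - 34)*(-112) = ((6 + 18) - 34)*(-112) = (24 - 34)*(-112) = -10*(-112) = 1120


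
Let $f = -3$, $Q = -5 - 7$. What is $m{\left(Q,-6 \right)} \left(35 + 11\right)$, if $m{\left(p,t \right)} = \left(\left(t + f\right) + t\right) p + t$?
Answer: $8004$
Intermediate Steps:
$Q = -12$ ($Q = -5 - 7 = -12$)
$m{\left(p,t \right)} = t + p \left(-3 + 2 t\right)$ ($m{\left(p,t \right)} = \left(\left(t - 3\right) + t\right) p + t = \left(\left(-3 + t\right) + t\right) p + t = \left(-3 + 2 t\right) p + t = p \left(-3 + 2 t\right) + t = t + p \left(-3 + 2 t\right)$)
$m{\left(Q,-6 \right)} \left(35 + 11\right) = \left(-6 - -36 + 2 \left(-12\right) \left(-6\right)\right) \left(35 + 11\right) = \left(-6 + 36 + 144\right) 46 = 174 \cdot 46 = 8004$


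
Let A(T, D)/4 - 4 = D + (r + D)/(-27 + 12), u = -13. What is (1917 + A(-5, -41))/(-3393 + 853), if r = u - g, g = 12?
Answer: -8933/12700 ≈ -0.70339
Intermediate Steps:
r = -25 (r = -13 - 1*12 = -13 - 12 = -25)
A(T, D) = 68/3 + 56*D/15 (A(T, D) = 16 + 4*(D + (-25 + D)/(-27 + 12)) = 16 + 4*(D + (-25 + D)/(-15)) = 16 + 4*(D + (-25 + D)*(-1/15)) = 16 + 4*(D + (5/3 - D/15)) = 16 + 4*(5/3 + 14*D/15) = 16 + (20/3 + 56*D/15) = 68/3 + 56*D/15)
(1917 + A(-5, -41))/(-3393 + 853) = (1917 + (68/3 + (56/15)*(-41)))/(-3393 + 853) = (1917 + (68/3 - 2296/15))/(-2540) = (1917 - 652/5)*(-1/2540) = (8933/5)*(-1/2540) = -8933/12700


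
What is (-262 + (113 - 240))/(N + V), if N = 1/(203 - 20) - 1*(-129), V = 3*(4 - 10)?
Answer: -71187/20314 ≈ -3.5043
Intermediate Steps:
V = -18 (V = 3*(-6) = -18)
N = 23608/183 (N = 1/183 + 129 = 23608/183 ≈ 129.01)
(-262 + (113 - 240))/(N + V) = (-262 + (113 - 240))/(23608/183 - 18) = (-262 - 127)/(20314/183) = -389*183/20314 = -71187/20314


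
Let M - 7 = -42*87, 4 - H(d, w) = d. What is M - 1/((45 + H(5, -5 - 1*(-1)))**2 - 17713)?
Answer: -57538718/15777 ≈ -3647.0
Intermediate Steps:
H(d, w) = 4 - d
M = -3647 (M = 7 - 42*87 = 7 - 3654 = -3647)
M - 1/((45 + H(5, -5 - 1*(-1)))**2 - 17713) = -3647 - 1/((45 + (4 - 1*5))**2 - 17713) = -3647 - 1/((45 + (4 - 5))**2 - 17713) = -3647 - 1/((45 - 1)**2 - 17713) = -3647 - 1/(44**2 - 17713) = -3647 - 1/(1936 - 17713) = -3647 - 1/(-15777) = -3647 - 1*(-1/15777) = -3647 + 1/15777 = -57538718/15777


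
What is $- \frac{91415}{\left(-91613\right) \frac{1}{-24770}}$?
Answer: $- \frac{2264349550}{91613} \approx -24716.0$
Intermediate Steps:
$- \frac{91415}{\left(-91613\right) \frac{1}{-24770}} = - \frac{91415}{\left(-91613\right) \left(- \frac{1}{24770}\right)} = - \frac{91415}{\frac{91613}{24770}} = \left(-91415\right) \frac{24770}{91613} = - \frac{2264349550}{91613}$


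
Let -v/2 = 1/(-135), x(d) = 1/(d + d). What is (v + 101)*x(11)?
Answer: 13637/2970 ≈ 4.5916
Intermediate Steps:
x(d) = 1/(2*d)
v = 2/135 (v = -2/(-135) = -2*(-1/135) = 2/135 ≈ 0.014815)
(v + 101)*x(11) = (2/135 + 101)*((½)/11) = 13637*((½)*(1/11))/135 = (13637/135)*(1/22) = 13637/2970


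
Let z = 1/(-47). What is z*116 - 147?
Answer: -7025/47 ≈ -149.47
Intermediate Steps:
z = -1/47 ≈ -0.021277
z*116 - 147 = -1/47*116 - 147 = -116/47 - 147 = -7025/47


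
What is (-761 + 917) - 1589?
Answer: -1433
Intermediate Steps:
(-761 + 917) - 1589 = 156 - 1589 = -1433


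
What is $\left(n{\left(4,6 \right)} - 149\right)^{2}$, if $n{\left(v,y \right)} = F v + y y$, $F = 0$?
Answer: $12769$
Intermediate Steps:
$n{\left(v,y \right)} = y^{2}$ ($n{\left(v,y \right)} = 0 v + y y = 0 + y^{2} = y^{2}$)
$\left(n{\left(4,6 \right)} - 149\right)^{2} = \left(6^{2} - 149\right)^{2} = \left(36 - 149\right)^{2} = \left(-113\right)^{2} = 12769$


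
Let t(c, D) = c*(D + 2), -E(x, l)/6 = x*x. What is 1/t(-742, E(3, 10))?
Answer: 1/38584 ≈ 2.5917e-5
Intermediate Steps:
E(x, l) = -6*x² (E(x, l) = -6*x*x = -6*x²)
t(c, D) = c*(2 + D)
1/t(-742, E(3, 10)) = 1/(-742*(2 - 6*3²)) = 1/(-742*(2 - 6*9)) = 1/(-742*(2 - 54)) = 1/(-742*(-52)) = 1/38584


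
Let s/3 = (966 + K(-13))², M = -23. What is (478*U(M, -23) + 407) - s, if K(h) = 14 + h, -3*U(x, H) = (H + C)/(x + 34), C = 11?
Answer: -30851548/11 ≈ -2.8047e+6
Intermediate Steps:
U(x, H) = -(11 + H)/(3*(34 + x)) (U(x, H) = -(H + 11)/(3*(x + 34)) = -(11 + H)/(3*(34 + x)))
s = 2805267 (s = 3*(966 + (14 - 13))² = 3*(966 + 1)² = 3*967² = 3*935089 = 2805267)
(478*U(M, -23) + 407) - s = (478*((-11 - 1*(-23))/(3*(34 - 23))) + 407) - 1*2805267 = (478*((⅓)*(-11 + 23)/11) + 407) - 2805267 = (478*((⅓)*(1/11)*12) + 407) - 2805267 = (478*(4/11) + 407) - 2805267 = (1912/11 + 407) - 2805267 = 6389/11 - 2805267 = -30851548/11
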